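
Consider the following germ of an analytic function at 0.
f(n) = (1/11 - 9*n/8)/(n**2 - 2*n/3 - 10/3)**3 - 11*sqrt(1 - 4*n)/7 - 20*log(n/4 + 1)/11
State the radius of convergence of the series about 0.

Denominator factor (n**2 - 2*n/3 - 10/3)^3: discriminant 124/9, real irrational roots 1/3 + (1/3)*sqrt(31) and 1/3 - (1/3)*sqrt(31); poles of order 3, moduli 1/3 + (1/3)*sqrt(31) and -1/3 + (1/3)*sqrt(31).
Branch term (-20/11)*log(1 - n/(-4)): its argument vanishes at n = -4, a logarithmic branch point, modulus 4.
Branch term (-11/7)*sqrt(1 - n/(1/4)): its argument vanishes at n = 1/4, a square-root branch point, modulus 1/4.
The radius of convergence is the smallest modulus among the singular points: 1/4.

The radius of convergence is 1/4.


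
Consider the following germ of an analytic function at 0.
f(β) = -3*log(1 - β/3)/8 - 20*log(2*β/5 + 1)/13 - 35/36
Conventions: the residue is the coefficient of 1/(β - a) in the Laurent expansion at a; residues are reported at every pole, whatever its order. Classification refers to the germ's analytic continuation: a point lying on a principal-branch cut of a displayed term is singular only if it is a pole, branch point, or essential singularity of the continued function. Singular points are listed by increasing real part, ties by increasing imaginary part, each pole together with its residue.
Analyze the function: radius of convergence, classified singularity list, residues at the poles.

Branch term (-3/8)*log(1 - β/(3)): its argument vanishes at β = 3, a logarithmic branch point, modulus 3.
Branch term (-20/13)*log(1 - β/(-5/2)): its argument vanishes at β = -5/2, a logarithmic branch point, modulus 5/2.
The radius of convergence is the smallest modulus among the singular points: 5/2.
List the singular points by increasing real part (a conjugate pair: the negative imaginary part first).

Radius of convergence at 0: 5/2.
At -5/2: a logarithmic branch point.
At 3: a logarithmic branch point.


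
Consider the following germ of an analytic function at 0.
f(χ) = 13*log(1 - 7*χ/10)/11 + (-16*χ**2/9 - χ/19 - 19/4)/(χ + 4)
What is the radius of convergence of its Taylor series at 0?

The radius of convergence is 10/7.

Denominator factor (χ + 4): pole of order 1 at -4, modulus 4.
Branch term (13/11)*log(1 - χ/(10/7)): its argument vanishes at χ = 10/7, a logarithmic branch point, modulus 10/7.
The radius of convergence is the smallest modulus among the singular points: 10/7.


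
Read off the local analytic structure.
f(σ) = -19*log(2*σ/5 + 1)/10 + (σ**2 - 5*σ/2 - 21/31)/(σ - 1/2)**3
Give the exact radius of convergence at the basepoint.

The radius of convergence is 1/2.

Denominator factor (σ - 1/2)^3: pole of order 3 at 1/2, modulus 1/2.
Branch term (-19/10)*log(1 - σ/(-5/2)): its argument vanishes at σ = -5/2, a logarithmic branch point, modulus 5/2.
The radius of convergence is the smallest modulus among the singular points: 1/2.


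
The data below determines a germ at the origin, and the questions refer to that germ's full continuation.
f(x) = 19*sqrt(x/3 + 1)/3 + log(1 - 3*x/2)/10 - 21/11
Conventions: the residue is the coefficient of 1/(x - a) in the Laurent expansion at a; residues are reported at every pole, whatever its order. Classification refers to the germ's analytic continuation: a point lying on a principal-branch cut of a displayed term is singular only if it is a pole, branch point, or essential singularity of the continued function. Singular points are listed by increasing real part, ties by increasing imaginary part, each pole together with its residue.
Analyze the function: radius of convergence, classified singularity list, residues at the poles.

Radius of convergence at 0: 2/3.
At -3: an algebraic (square-root) branch point.
At 2/3: a logarithmic branch point.

Branch term (19/3)*sqrt(1 - x/(-3)): its argument vanishes at x = -3, a square-root branch point, modulus 3.
Branch term (1/10)*log(1 - x/(2/3)): its argument vanishes at x = 2/3, a logarithmic branch point, modulus 2/3.
The radius of convergence is the smallest modulus among the singular points: 2/3.
List the singular points by increasing real part (a conjugate pair: the negative imaginary part first).


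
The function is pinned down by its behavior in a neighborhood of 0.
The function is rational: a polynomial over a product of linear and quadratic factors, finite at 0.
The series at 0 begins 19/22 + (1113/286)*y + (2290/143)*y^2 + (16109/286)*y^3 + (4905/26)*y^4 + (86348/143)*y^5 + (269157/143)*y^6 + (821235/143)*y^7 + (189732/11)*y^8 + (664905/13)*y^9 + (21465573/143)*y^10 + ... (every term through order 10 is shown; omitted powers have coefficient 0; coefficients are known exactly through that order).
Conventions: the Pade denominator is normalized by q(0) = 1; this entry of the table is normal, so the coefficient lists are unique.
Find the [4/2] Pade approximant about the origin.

The Pade approximant has numerator coefficients [19/22, -15810030945/36946098046, 32493871470/18473049023, -10976112073/36946098046, 130426555949/36946098046]; denominator coefficients [1, -646112454/129182161, 779176546/129182161].


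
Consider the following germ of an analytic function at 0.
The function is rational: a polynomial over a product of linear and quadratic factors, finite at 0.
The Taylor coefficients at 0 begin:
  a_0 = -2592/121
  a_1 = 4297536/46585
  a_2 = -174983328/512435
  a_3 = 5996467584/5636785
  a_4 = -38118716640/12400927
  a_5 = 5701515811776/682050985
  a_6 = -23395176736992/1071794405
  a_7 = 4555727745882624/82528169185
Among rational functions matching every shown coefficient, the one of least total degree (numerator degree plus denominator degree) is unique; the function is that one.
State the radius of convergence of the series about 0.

No rational of total degree below 6 reproduces all 8 coefficients; solving the [1/5] Pade equations on them gives f(z) = (-8*z/35 - 4)/((z - 11/9)**2*(z + 1/2)**3), whose expansion matches every shown term.
Denominator factor (z - 11/9)^2: pole of order 2 at 11/9, modulus 11/9.
Denominator factor (z + 1/2)^3: pole of order 3 at -1/2, modulus 1/2.
The radius of convergence is the smallest modulus among the singular points: 1/2.

The radius of convergence is 1/2.


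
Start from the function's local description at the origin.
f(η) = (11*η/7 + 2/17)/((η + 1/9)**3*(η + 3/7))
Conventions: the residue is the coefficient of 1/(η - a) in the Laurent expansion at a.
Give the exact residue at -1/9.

The residue is -2362689/136000.

At the order-3 pole -1/9 set g(η) = (η - (-1/9))^3*f(η) = (11*η/7 + 2/17)/(η + 3/7).
Order-3 pole: residue = g''(a)/2; g''(-1/9) = -2362689/68000, so the residue is -2362689/136000.


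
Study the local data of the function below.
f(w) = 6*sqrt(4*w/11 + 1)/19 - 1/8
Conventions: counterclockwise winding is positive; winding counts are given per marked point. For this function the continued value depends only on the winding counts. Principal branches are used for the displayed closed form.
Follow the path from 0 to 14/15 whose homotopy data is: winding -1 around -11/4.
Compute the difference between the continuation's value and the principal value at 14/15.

Continued minus principal equals -(4/1045)*sqrt(36465).

The rational part is single-valued and drops out of the difference; each branch term changes only by its own monodromy.
(6/19)*sqrt(1 - w/(-11/4)): winding -1 is odd, the square root flips sign, contributing -2*(6/19)*sqrt(1 - (14/15)/(-11/4)) = -2*(6/19)*sqrt(221/165) = -(4/1045)*sqrt(36465).
Summing the contributions at w = 14/15 gives -(4/1045)*sqrt(36465).


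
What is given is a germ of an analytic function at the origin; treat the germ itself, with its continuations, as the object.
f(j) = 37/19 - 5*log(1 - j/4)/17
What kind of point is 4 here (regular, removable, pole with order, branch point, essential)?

The term (-5/17)*log(1 - j/(4)) has argument 1 - 4/(4) = 0 at 4: a logarithmic (infinitely-sheeted) branch point; the remaining terms are analytic or single-valued there.

The point is a logarithmic branch point.


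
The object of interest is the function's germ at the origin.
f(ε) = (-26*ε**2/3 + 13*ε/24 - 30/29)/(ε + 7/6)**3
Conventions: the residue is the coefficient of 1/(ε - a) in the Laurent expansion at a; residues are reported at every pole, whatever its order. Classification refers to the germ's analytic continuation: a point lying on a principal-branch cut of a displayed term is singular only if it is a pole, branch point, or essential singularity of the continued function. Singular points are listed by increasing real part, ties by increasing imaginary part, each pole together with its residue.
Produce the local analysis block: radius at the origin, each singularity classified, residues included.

Radius of convergence at 0: 7/6.
At -7/6: a pole of order 3; residue -26/3.

Denominator factor (ε + 7/6)^3: pole of order 3 at -7/6, modulus 7/6.
The radius of convergence is the smallest modulus among the singular points: 7/6.
At the order-3 pole -7/6 set g(ε) = (ε - (-7/6))^3*f(ε) = -26*ε**2/3 + 13*ε/24 - 30/29.
Order-3 pole: residue = g''(a)/2; g''(-7/6) = -52/3, so the residue is -26/3.


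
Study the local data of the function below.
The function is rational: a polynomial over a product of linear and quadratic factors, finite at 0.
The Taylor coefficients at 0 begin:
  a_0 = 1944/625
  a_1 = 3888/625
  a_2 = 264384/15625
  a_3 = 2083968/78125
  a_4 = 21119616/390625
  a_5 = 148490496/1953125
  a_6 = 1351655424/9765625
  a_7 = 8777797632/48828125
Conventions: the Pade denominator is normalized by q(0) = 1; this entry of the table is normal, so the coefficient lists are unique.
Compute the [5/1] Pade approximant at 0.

The Pade approximant has numerator coefficients [1944/625, 594864/1065625, 29813184/5328125, -110014848/26640625, 733152384/133203125, -14920028928/666015625]; denominator coefficients [1, -3104/1705].

Taylor coefficients needed (read off): a_0 = 1944/625, a_1 = 3888/625, a_2 = 264384/15625, a_3 = 2083968/78125, a_4 = 21119616/390625, a_5 = 148490496/1953125, a_6 = 1351655424/9765625.
Write the denominator as Q(ζ) = 1 + q1*ζ. Requiring Q*f - P = O(ζ^7) with deg P <= 5 kills the coefficients of ζ^6..ζ^6 in Q*f:
  ζ^6: a_6 + q1*a_5 = 0, i.e. 1351655424/9765625 + (148490496/1953125)*q1 = 0.
Solving this linear system: q1 = -3104/1705.
The numerator is Q*f truncated at degree 5: P0 = a_0 = 1944/625; P1 = a_1 + q1*a_0 = 594864/1065625; P2 = a_2 + q1*a_1 = 29813184/5328125; P3 = a_3 + q1*a_2 = -110014848/26640625; P4 = a_4 + q1*a_3 = 733152384/133203125; P5 = a_5 + q1*a_4 = -14920028928/666015625.


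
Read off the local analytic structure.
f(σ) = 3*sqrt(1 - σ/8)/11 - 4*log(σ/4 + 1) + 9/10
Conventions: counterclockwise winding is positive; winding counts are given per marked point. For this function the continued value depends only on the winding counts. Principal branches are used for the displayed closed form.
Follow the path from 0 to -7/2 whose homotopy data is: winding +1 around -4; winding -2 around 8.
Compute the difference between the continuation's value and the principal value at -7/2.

Continued minus principal equals -(8)*pi*i.

The rational part is single-valued and drops out of the difference; each branch term changes only by its own monodromy.
(3/11)*sqrt(1 - σ/(8)): winding -2 is even, the square root returns to the same sheet, contribution 0.
(-4)*log(1 - σ/(-4)): each positive loop around -4 adds 2*pi*i to the log, so winding +1 contributes (-4)*(1)*2*pi*i = -(8)*pi*i.
Summing the contributions at σ = -7/2 gives -(8)*pi*i.


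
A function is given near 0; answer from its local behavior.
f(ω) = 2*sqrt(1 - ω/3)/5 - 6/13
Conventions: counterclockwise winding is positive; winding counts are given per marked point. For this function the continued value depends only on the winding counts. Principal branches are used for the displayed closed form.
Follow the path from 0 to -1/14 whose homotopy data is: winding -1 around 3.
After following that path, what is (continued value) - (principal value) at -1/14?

Continued minus principal equals -(2/105)*sqrt(1806).

The rational part is single-valued and drops out of the difference; each branch term changes only by its own monodromy.
(2/5)*sqrt(1 - ω/(3)): winding -1 is odd, the square root flips sign, contributing -2*(2/5)*sqrt(1 - (-1/14)/(3)) = -2*(2/5)*sqrt(43/42) = -(2/105)*sqrt(1806).
Summing the contributions at ω = -1/14 gives -(2/105)*sqrt(1806).


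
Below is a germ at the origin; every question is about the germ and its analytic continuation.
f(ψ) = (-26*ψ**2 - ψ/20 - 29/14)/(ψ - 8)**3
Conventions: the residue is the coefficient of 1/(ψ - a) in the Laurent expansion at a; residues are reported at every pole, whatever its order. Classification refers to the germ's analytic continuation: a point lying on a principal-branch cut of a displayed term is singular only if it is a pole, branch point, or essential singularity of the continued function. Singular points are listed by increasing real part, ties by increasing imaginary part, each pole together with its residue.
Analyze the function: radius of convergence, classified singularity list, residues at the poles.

Denominator factor (ψ - 8)^3: pole of order 3 at 8, modulus 8.
The radius of convergence is the smallest modulus among the singular points: 8.
At the order-3 pole 8 set g(ψ) = (ψ - (8))^3*f(ψ) = -26*ψ**2 - ψ/20 - 29/14.
Order-3 pole: residue = g''(a)/2; g''(8) = -52, so the residue is -26.

Radius of convergence at 0: 8.
At 8: a pole of order 3; residue -26.


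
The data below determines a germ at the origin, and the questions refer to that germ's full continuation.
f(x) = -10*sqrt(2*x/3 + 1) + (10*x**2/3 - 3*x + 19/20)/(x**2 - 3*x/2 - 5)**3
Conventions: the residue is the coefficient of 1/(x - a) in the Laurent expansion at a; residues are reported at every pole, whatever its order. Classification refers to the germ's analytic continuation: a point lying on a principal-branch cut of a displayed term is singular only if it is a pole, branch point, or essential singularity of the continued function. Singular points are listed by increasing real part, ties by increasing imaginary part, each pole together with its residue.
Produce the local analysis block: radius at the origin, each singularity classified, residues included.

Radius of convergence at 0: 3/2.
At 3/4 - (1/4)*sqrt(89): a pole of order 3; residue (16144/10574535)*sqrt(89).
At -3/2: an algebraic (square-root) branch point.
At 3/4 + (1/4)*sqrt(89): a pole of order 3; residue -(16144/10574535)*sqrt(89).


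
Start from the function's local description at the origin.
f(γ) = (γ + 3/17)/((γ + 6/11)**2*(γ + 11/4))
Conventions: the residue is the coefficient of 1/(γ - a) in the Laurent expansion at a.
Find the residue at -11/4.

At the order-1 pole -11/4 set g(γ) = (γ - (-11/4))*f(γ) = (γ + 3/17)/(γ + 6/11)**2.
Simple pole: residue = g(a) at a = -11/4, which is -84700/159953.

The residue is -84700/159953.


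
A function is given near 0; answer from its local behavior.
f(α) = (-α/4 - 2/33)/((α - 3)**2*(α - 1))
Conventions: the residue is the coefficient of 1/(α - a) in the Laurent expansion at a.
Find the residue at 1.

At the order-1 pole 1 set g(α) = (α - (1))*f(α) = (-α/4 - 2/33)/(α - 3)**2.
Simple pole: residue = g(a) at a = 1, which is -41/528.

The residue is -41/528.


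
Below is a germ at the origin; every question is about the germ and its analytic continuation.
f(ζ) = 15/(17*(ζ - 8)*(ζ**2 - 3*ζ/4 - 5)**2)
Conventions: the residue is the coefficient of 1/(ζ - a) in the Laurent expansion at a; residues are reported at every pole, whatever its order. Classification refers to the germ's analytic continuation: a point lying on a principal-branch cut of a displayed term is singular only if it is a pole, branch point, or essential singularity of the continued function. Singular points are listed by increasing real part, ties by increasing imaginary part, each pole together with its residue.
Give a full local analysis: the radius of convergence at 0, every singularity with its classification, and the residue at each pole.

Radius of convergence at 0: -3/8 + (1/8)*sqrt(329).
At 3/8 - (1/8)*sqrt(329): a pole of order 2; residue -15/95506 - (1250805/10337664946)*sqrt(329).
At 3/8 + (1/8)*sqrt(329): a pole of order 2; residue -15/95506 + (1250805/10337664946)*sqrt(329).
At 8: a pole of order 1; residue 15/47753.


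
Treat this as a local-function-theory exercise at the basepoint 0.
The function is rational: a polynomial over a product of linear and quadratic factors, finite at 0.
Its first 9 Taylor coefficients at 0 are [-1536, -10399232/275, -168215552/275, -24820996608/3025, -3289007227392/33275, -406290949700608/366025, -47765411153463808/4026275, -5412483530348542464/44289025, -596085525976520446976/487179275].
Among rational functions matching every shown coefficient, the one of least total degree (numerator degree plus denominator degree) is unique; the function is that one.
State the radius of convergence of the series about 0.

No rational of total degree below 7 reproduces all 9 coefficients; solving the [2/5] Pade equations on them gives f(n) = (-20*n**2/11 - 2*n/25 + 33/7)/((n - 1/8)**3*(n**2 - n + 11/7)), whose expansion matches every shown term.
Denominator factor (n - 1/8)^3: pole of order 3 at 1/8, modulus 1/8.
Denominator factor (n**2 - n + 11/7): discriminant -37/7, complex-conjugate roots (1/2) + ((1/14)*sqrt(259))*i and (1/2) - ((1/14)*sqrt(259))*i; poles of order 1, moduli (1/7)*sqrt(77) and (1/7)*sqrt(77).
The radius of convergence is the smallest modulus among the singular points: 1/8.

The radius of convergence is 1/8.


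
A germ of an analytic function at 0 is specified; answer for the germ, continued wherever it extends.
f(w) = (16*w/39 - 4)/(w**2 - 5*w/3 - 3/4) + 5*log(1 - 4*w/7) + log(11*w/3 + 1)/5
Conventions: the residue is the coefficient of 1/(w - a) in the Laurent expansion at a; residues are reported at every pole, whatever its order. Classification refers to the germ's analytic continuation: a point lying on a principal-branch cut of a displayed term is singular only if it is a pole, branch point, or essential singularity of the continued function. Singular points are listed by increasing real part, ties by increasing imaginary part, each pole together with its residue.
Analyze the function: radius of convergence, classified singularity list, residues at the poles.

Radius of convergence at 0: 3/11.
At 5/6 - (1/3)*sqrt(13): a pole of order 1; residue 8/39 + (214/507)*sqrt(13).
At -3/11: a logarithmic branch point.
At 7/4: a logarithmic branch point.
At 5/6 + (1/3)*sqrt(13): a pole of order 1; residue 8/39 - (214/507)*sqrt(13).

Denominator factor (w**2 - 5*w/3 - 3/4): discriminant 52/9, real irrational roots 5/6 + (1/3)*sqrt(13) and 5/6 - (1/3)*sqrt(13); poles of order 1, moduli 5/6 + (1/3)*sqrt(13) and -5/6 + (1/3)*sqrt(13).
Branch term (1/5)*log(1 - w/(-3/11)): its argument vanishes at w = -3/11, a logarithmic branch point, modulus 3/11.
Branch term (5)*log(1 - w/(7/4)): its argument vanishes at w = 7/4, a logarithmic branch point, modulus 7/4.
The radius of convergence is the smallest modulus among the singular points: 3/11.
The branch terms are analytic at 5/6 - (1/3)*sqrt(13) and contribute nothing to the residue; only the rational part matters.
The factor w**2 - 5*w/3 - 3/4 splits as (w - a)(w - a') with a = 5/6 - (1/3)*sqrt(13), a' = 5/6 + (1/3)*sqrt(13). At the order-1 pole a set g(w) = (w - a)*(rational part) = [16*w/39 - 4] / (w - a').
Simple pole: residue = g(a) at a = 5/6 - (1/3)*sqrt(13), which is 8/39 + (214/507)*sqrt(13).
The branch terms are analytic at 5/6 + (1/3)*sqrt(13) and contribute nothing to the residue; only the rational part matters.
The factor w**2 - 5*w/3 - 3/4 splits as (w - a)(w - a') with a = 5/6 + (1/3)*sqrt(13), a' = 5/6 - (1/3)*sqrt(13). At the order-1 pole a set g(w) = (w - a)*(rational part) = [16*w/39 - 4] / (w - a').
Simple pole: residue = g(a) at a = 5/6 + (1/3)*sqrt(13), which is 8/39 - (214/507)*sqrt(13).
List the singular points by increasing real part (a conjugate pair: the negative imaginary part first).


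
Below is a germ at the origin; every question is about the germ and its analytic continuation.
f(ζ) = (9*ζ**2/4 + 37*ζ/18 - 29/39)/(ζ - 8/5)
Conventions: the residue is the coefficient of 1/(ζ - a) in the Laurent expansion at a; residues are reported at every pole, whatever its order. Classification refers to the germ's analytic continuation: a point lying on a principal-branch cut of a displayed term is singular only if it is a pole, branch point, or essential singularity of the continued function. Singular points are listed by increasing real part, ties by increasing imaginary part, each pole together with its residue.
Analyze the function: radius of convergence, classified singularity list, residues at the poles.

Radius of convergence at 0: 8/5.
At 8/5: a pole of order 1; residue 24293/2925.

Denominator factor (ζ - 8/5): pole of order 1 at 8/5, modulus 8/5.
The radius of convergence is the smallest modulus among the singular points: 8/5.
At the order-1 pole 8/5 set g(ζ) = (ζ - (8/5))*f(ζ) = 9*ζ**2/4 + 37*ζ/18 - 29/39.
Simple pole: residue = g(a) at a = 8/5, which is 24293/2925.


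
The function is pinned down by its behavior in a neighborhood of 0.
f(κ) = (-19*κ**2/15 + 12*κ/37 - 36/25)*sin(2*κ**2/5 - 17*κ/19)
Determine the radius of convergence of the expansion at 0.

The factor sin(2*κ**2/5 - 17*κ/19) is entire and contributes no finite singular point.
The polynomial part has no poles.
No finite singular points: the Taylor series at 0 converges everywhere.

The radius of convergence is infinite.


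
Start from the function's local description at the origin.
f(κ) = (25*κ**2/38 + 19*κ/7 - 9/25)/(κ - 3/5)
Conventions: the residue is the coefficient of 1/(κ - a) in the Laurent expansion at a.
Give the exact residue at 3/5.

The residue is 10011/6650.

At the order-1 pole 3/5 set g(κ) = (κ - (3/5))*f(κ) = 25*κ**2/38 + 19*κ/7 - 9/25.
Simple pole: residue = g(a) at a = 3/5, which is 10011/6650.


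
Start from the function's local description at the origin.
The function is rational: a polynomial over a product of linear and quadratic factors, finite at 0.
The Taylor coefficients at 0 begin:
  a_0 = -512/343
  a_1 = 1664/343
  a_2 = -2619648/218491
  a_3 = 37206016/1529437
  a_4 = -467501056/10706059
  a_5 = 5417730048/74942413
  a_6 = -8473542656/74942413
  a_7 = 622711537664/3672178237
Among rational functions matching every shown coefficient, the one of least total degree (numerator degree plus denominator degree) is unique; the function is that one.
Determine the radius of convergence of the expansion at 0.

No rational of total degree below 5 reproduces all 8 coefficients; solving the [2/3] Pade equations on them gives f(σ) = (-21*σ**2/26 - 5*σ/28 - 1)/(σ + 7/8)**3, whose expansion matches every shown term.
Denominator factor (σ + 7/8)^3: pole of order 3 at -7/8, modulus 7/8.
The radius of convergence is the smallest modulus among the singular points: 7/8.

The radius of convergence is 7/8.


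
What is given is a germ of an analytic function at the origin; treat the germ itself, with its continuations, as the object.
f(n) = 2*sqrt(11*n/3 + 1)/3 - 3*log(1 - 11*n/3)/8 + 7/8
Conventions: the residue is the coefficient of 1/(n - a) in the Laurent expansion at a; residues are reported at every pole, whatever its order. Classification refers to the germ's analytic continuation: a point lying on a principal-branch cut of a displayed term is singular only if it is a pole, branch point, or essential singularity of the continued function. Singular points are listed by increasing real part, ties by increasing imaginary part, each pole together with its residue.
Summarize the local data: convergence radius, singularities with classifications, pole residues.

Radius of convergence at 0: 3/11.
At -3/11: an algebraic (square-root) branch point.
At 3/11: a logarithmic branch point.

Branch term (-3/8)*log(1 - n/(3/11)): its argument vanishes at n = 3/11, a logarithmic branch point, modulus 3/11.
Branch term (2/3)*sqrt(1 - n/(-3/11)): its argument vanishes at n = -3/11, a square-root branch point, modulus 3/11.
The radius of convergence is the smallest modulus among the singular points: 3/11.
List the singular points by increasing real part (a conjugate pair: the negative imaginary part first).


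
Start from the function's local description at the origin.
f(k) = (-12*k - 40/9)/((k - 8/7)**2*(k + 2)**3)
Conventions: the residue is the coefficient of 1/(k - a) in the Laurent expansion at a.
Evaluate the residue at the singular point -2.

At the order-3 pole -2 set g(k) = (k - (-2))^3*f(k) = (-12*k - 40/9)/(k - 8/7)**2.
Order-3 pole: residue = g''(a)/2; g''(-2) = -1372/3993, so the residue is -686/3993.

The residue is -686/3993.


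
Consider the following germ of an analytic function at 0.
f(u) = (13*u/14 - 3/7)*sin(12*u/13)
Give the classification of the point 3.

There is no denominator, hence no pole anywhere.
The factor sin(12*u/13) is entire.
So the germ continues analytically to 3.

The point is a regular point.


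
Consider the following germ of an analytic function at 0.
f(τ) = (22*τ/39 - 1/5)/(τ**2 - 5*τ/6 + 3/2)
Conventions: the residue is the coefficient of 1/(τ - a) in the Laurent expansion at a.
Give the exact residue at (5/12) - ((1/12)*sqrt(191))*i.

The residue is (11/39) + ((41/37245)*sqrt(191))*i.

The factor τ**2 - 5*τ/6 + 3/2 splits as (τ - a)(τ - a') with a = (5/12) - ((1/12)*sqrt(191))*i, a' = (5/12) + ((1/12)*sqrt(191))*i. At the order-1 pole a set g(τ) = (τ - a)*f(τ) = [22*τ/39 - 1/5] / (τ - a').
Simple pole: residue = g(a) at a = (5/12) - ((1/12)*sqrt(191))*i, which is (11/39) + ((41/37245)*sqrt(191))*i.


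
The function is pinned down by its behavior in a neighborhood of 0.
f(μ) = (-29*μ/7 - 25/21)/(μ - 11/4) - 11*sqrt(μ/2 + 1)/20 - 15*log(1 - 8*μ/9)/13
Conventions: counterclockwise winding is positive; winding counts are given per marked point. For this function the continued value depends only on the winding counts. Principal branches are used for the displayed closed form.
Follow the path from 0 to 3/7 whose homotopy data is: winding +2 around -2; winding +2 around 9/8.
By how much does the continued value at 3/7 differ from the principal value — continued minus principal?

The rational part is single-valued and drops out of the difference; each branch term changes only by its own monodromy.
(-11/20)*sqrt(1 - μ/(-2)): winding +2 is even, the square root returns to the same sheet, contribution 0.
(-15/13)*log(1 - μ/(9/8)): each positive loop around 9/8 adds 2*pi*i to the log, so winding +2 contributes (-15/13)*(2)*2*pi*i = -(60/13)*pi*i.
Summing the contributions at μ = 3/7 gives -(60/13)*pi*i.

Continued minus principal equals -(60/13)*pi*i.


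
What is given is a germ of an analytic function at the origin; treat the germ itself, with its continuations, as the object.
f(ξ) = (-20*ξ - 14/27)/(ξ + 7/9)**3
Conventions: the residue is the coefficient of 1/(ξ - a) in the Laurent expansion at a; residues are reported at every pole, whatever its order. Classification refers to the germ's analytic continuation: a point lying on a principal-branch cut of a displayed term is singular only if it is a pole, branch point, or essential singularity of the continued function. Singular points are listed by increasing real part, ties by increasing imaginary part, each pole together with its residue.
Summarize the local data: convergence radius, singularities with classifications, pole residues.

Radius of convergence at 0: 7/9.
At -7/9: a pole of order 3; residue 0.

Denominator factor (ξ + 7/9)^3: pole of order 3 at -7/9, modulus 7/9.
The radius of convergence is the smallest modulus among the singular points: 7/9.
At the order-3 pole -7/9 set g(ξ) = (ξ - (-7/9))^3*f(ξ) = -20*ξ - 14/27.
Order-3 pole: residue = g''(a)/2; g''(-7/9) = 0, so the residue is 0.


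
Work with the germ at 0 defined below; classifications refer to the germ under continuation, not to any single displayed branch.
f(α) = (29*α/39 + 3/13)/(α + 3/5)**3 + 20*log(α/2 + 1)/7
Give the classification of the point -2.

The point is a logarithmic branch point.

The term (20/7)*log(1 - α/(-2)) has argument 1 - -2/(-2) = 0 at -2: a logarithmic (infinitely-sheeted) branch point; the remaining terms are analytic or single-valued there.


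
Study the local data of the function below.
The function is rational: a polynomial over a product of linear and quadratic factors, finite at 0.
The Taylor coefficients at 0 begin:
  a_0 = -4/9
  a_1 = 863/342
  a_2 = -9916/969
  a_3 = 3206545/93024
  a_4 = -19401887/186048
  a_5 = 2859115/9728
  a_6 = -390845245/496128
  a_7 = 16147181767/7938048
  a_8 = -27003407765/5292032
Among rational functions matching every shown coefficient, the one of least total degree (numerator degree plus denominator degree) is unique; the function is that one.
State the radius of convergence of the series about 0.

No rational of total degree below 7 reproduces all 9 coefficients; solving the [2/5] Pade equations on them gives f(v) = (-13*v**2/17 + 3*v/19 - 8/9)/((v - 4)**2*(v + 1/2)**3), whose expansion matches every shown term.
Denominator factor (v - 4)^2: pole of order 2 at 4, modulus 4.
Denominator factor (v + 1/2)^3: pole of order 3 at -1/2, modulus 1/2.
The radius of convergence is the smallest modulus among the singular points: 1/2.

The radius of convergence is 1/2.


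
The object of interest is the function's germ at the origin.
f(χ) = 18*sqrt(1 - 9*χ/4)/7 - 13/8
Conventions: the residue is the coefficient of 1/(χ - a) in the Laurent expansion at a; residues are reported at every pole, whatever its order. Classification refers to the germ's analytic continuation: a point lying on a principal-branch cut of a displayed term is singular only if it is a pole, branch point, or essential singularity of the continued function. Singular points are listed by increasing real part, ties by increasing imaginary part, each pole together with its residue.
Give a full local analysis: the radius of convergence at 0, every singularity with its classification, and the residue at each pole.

Branch term (18/7)*sqrt(1 - χ/(4/9)): its argument vanishes at χ = 4/9, a square-root branch point, modulus 4/9.
The radius of convergence is the smallest modulus among the singular points: 4/9.

Radius of convergence at 0: 4/9.
At 4/9: an algebraic (square-root) branch point.


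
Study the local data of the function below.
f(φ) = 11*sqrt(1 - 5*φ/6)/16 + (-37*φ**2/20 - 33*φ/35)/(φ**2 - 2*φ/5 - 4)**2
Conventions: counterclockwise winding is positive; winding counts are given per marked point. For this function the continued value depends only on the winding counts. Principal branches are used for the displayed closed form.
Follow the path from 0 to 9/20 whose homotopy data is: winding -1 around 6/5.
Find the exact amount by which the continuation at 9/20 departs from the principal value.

Continued minus principal equals -(11/32)*sqrt(10).

The rational part is single-valued and drops out of the difference; each branch term changes only by its own monodromy.
(11/16)*sqrt(1 - φ/(6/5)): winding -1 is odd, the square root flips sign, contributing -2*(11/16)*sqrt(1 - (9/20)/(6/5)) = -2*(11/16)*sqrt(5/8) = -(11/32)*sqrt(10).
Summing the contributions at φ = 9/20 gives -(11/32)*sqrt(10).


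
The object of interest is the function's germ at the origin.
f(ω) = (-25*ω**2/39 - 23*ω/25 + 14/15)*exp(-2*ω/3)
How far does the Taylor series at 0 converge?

The factor exp(-2*ω/3) is entire and contributes no finite singular point.
The polynomial part has no poles.
No finite singular points: the Taylor series at 0 converges everywhere.

The radius of convergence is infinite.


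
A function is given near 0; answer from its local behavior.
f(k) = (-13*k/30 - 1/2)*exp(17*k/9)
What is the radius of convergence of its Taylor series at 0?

The factor exp(17*k/9) is entire and contributes no finite singular point.
The polynomial part has no poles.
No finite singular points: the Taylor series at 0 converges everywhere.

The radius of convergence is infinite.


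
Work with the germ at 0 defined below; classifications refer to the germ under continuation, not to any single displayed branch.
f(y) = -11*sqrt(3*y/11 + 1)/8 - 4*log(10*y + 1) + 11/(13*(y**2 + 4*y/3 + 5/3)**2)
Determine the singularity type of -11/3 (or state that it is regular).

The term (-11/8)*sqrt(1 - y/(-11/3)) has argument 1 - -11/3/(-11/3) = 0 at -11/3: a square-root (algebraic, two-sheeted) branch point; the remaining terms are analytic or single-valued there.

The point is an algebraic (square-root) branch point.


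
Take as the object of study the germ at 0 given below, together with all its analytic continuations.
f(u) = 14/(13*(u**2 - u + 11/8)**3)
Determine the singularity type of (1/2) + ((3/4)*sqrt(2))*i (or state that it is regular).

The point is a pole of order 3.

The denominator factor u**2 - u + 11/8 vanishes at (1/2) + ((3/4)*sqrt(2))*i and appears to the power 3; the numerator there equals 14/13, nonzero, and no other factor vanishes.
Hence a pole whose order is the multiplicity, 3.


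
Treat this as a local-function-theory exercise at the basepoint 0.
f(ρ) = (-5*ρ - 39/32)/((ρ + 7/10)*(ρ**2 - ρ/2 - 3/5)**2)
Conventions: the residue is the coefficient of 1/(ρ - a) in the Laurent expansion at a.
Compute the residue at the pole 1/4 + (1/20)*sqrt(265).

The residue is -45625/2304 + (8446075/6471936)*sqrt(265).


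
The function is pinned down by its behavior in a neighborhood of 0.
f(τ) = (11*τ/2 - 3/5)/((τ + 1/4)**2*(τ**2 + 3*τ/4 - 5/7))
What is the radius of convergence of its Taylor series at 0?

Denominator factor (τ + 1/4)^2: pole of order 2 at -1/4, modulus 1/4.
Denominator factor (τ**2 + 3*τ/4 - 5/7): discriminant 383/112, real irrational roots -3/8 + (1/56)*sqrt(2681) and -3/8 - (1/56)*sqrt(2681); poles of order 1, moduli -3/8 + (1/56)*sqrt(2681) and 3/8 + (1/56)*sqrt(2681).
The radius of convergence is the smallest modulus among the singular points: 1/4.

The radius of convergence is 1/4.


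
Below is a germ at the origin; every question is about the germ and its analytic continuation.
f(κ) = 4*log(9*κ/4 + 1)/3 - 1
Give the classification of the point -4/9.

The point is a logarithmic branch point.

The term (4/3)*log(1 - κ/(-4/9)) has argument 1 - -4/9/(-4/9) = 0 at -4/9: a logarithmic (infinitely-sheeted) branch point; the remaining terms are analytic or single-valued there.


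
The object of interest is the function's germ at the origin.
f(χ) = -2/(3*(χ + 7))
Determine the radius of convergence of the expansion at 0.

Denominator factor (χ + 7): pole of order 1 at -7, modulus 7.
The radius of convergence is the smallest modulus among the singular points: 7.

The radius of convergence is 7.


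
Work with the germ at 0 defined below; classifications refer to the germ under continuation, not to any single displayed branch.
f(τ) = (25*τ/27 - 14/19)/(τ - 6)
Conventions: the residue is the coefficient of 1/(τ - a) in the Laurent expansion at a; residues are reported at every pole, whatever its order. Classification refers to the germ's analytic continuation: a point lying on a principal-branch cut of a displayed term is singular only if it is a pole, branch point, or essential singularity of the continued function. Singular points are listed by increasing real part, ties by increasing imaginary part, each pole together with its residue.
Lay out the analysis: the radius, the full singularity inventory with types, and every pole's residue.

Denominator factor (τ - 6): pole of order 1 at 6, modulus 6.
The radius of convergence is the smallest modulus among the singular points: 6.
At the order-1 pole 6 set g(τ) = (τ - (6))*f(τ) = 25*τ/27 - 14/19.
Simple pole: residue = g(a) at a = 6, which is 824/171.

Radius of convergence at 0: 6.
At 6: a pole of order 1; residue 824/171.


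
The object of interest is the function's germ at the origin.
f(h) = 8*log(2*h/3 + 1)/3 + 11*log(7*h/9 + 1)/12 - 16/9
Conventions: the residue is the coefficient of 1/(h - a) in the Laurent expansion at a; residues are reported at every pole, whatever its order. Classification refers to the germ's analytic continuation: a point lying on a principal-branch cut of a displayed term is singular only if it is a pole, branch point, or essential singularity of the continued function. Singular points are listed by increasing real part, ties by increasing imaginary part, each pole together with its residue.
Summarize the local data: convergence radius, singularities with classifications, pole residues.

Branch term (8/3)*log(1 - h/(-3/2)): its argument vanishes at h = -3/2, a logarithmic branch point, modulus 3/2.
Branch term (11/12)*log(1 - h/(-9/7)): its argument vanishes at h = -9/7, a logarithmic branch point, modulus 9/7.
The radius of convergence is the smallest modulus among the singular points: 9/7.
List the singular points by increasing real part (a conjugate pair: the negative imaginary part first).

Radius of convergence at 0: 9/7.
At -3/2: a logarithmic branch point.
At -9/7: a logarithmic branch point.


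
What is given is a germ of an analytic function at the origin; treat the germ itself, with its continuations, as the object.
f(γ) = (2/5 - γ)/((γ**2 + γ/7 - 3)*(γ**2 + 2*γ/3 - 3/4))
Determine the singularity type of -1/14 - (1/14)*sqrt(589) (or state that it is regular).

The denominator factor γ**2 + γ/7 - 3 vanishes at -1/14 - (1/14)*sqrt(589) and appears to the power 1; the numerator there equals 33/70 + (1/14)*sqrt(589), nonzero, and no other factor vanishes.
Hence a pole whose order is the multiplicity, 1.

The point is a pole of order 1.


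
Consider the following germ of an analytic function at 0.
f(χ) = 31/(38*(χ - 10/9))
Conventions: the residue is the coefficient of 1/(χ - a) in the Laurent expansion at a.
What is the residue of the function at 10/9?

At the order-1 pole 10/9 set g(χ) = (χ - (10/9))*f(χ) = 31/38.
Simple pole: residue = g(a) at a = 10/9, which is 31/38.

The residue is 31/38.


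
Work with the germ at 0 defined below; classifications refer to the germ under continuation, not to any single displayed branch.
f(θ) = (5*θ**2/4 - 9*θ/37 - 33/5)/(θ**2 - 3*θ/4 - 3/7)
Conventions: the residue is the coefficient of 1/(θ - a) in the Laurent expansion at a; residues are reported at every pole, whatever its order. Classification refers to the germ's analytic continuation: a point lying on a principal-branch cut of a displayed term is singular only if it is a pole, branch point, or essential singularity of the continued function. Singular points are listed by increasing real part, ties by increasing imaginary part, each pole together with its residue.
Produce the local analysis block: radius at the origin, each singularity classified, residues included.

Denominator factor (θ**2 - 3*θ/4 - 3/7): discriminant 255/112, real irrational roots 3/8 + (1/56)*sqrt(1785) and 3/8 - (1/56)*sqrt(1785); poles of order 1, moduli 3/8 + (1/56)*sqrt(1785) and -3/8 + (1/56)*sqrt(1785).
The radius of convergence is the smallest modulus among the singular points: -3/8 + (1/56)*sqrt(1785).
The factor θ**2 - 3*θ/4 - 3/7 splits as (θ - a)(θ - a') with a = 3/8 - (1/56)*sqrt(1785), a' = 3/8 + (1/56)*sqrt(1785). At the order-1 pole a set g(θ) = (θ - a)*f(θ) = [5*θ**2/4 - 9*θ/37 - 33/5] / (θ - a').
Simple pole: residue = g(a) at a = 3/8 - (1/56)*sqrt(1785), which is 411/1184 + (320687/3522400)*sqrt(1785).
The factor θ**2 - 3*θ/4 - 3/7 splits as (θ - a)(θ - a') with a = 3/8 + (1/56)*sqrt(1785), a' = 3/8 - (1/56)*sqrt(1785). At the order-1 pole a set g(θ) = (θ - a)*f(θ) = [5*θ**2/4 - 9*θ/37 - 33/5] / (θ - a').
Simple pole: residue = g(a) at a = 3/8 + (1/56)*sqrt(1785), which is 411/1184 - (320687/3522400)*sqrt(1785).
List the singular points by increasing real part (a conjugate pair: the negative imaginary part first).

Radius of convergence at 0: -3/8 + (1/56)*sqrt(1785).
At 3/8 - (1/56)*sqrt(1785): a pole of order 1; residue 411/1184 + (320687/3522400)*sqrt(1785).
At 3/8 + (1/56)*sqrt(1785): a pole of order 1; residue 411/1184 - (320687/3522400)*sqrt(1785).
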